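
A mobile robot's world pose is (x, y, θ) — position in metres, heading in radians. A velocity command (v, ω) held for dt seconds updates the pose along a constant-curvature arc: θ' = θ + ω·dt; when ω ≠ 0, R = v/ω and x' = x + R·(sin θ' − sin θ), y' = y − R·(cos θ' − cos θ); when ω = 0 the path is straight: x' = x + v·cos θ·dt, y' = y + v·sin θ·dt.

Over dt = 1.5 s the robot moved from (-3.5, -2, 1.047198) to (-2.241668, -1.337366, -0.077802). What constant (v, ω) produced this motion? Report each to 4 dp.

Δθ = -0.077802 − 1.047198 = -1.125000
ω = Δθ/dt = -1.125000/1.5 = -0.7500
R = Δx/(sin θ' − sin θ) = -1.3333
v = R·ω = -1.3333·-0.7500 = 1.0000

v = 1.0000, ω = -0.7500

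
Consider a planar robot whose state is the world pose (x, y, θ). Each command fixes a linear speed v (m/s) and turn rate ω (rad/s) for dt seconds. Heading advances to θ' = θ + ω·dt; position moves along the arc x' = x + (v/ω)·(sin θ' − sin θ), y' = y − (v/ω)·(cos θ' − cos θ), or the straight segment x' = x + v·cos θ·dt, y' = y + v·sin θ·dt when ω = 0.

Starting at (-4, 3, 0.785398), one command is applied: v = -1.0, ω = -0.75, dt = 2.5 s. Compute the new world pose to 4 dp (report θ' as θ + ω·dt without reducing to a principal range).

θ' = 0.7854 + -0.75·2.5 = -1.0896
R = v/ω = -1.0/-0.75 = 1.3333
x' = -4 + 1.3333·(sin -1.0896 − sin 0.7854) = -6.1247
y' = 3 − 1.3333·(cos -1.0896 − cos 0.7854) = 3.3257

(-6.1247, 3.3257, -1.0896)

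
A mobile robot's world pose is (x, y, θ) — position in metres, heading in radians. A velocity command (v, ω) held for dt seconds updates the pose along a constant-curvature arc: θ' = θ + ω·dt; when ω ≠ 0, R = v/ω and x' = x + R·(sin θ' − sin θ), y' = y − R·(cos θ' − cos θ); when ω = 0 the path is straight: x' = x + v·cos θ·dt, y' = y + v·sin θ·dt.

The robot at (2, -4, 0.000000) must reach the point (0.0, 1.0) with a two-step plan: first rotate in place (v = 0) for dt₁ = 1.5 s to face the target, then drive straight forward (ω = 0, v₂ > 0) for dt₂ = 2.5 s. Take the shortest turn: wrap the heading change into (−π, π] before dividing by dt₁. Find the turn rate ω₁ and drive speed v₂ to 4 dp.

ω₁ = 1.3009, v₂ = 2.1541

heading to target = atan2(1−-4, 0−2) = 1.9513
Δθ = wrap(1.9513 − 0.0000) = 1.9513; ω₁ = Δθ/dt₁ = 1.3009
distance = √((0−2)² + (1−-4)²) = 5.3852; v₂ = distance/dt₂ = 2.1541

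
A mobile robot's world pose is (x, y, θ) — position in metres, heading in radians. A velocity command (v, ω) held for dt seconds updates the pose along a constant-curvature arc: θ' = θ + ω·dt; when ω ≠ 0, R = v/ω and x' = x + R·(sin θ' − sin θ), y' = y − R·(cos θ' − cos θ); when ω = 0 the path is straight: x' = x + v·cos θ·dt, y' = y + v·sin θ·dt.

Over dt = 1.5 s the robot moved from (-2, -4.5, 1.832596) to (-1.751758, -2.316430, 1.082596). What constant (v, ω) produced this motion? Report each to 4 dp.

v = 1.5000, ω = -0.5000

Δθ = 1.082596 − 1.832596 = -0.750000
ω = Δθ/dt = -0.750000/1.5 = -0.5000
R = −Δy/(cos θ' − cos θ) = -3.0000
v = R·ω = -3.0000·-0.5000 = 1.5000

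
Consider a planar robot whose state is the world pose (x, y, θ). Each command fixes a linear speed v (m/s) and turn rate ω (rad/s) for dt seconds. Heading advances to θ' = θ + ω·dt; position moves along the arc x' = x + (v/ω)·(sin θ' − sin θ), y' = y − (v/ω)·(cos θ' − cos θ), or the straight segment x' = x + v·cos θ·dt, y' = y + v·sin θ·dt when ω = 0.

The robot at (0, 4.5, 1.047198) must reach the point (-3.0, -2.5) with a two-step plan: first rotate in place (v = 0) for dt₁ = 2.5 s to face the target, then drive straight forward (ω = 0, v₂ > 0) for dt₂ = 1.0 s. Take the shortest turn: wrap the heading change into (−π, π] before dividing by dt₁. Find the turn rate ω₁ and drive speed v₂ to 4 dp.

ω₁ = -1.2092, v₂ = 7.6158

heading to target = atan2(-2.5−4.5, -3−0) = -1.9757
Δθ = wrap(-1.9757 − 1.0472) = -3.0229; ω₁ = Δθ/dt₁ = -1.2092
distance = √((-3−0)² + (-2.5−4.5)²) = 7.6158; v₂ = distance/dt₂ = 7.6158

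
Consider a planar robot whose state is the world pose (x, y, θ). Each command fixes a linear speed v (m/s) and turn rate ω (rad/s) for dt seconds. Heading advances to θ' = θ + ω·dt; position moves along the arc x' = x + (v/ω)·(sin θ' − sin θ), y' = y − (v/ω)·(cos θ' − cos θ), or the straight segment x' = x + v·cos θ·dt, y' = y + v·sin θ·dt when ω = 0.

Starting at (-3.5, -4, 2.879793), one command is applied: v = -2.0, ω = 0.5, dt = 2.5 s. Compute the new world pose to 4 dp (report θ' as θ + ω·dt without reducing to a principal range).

(0.8754, -2.3371, 4.1298)

θ' = 2.8798 + 0.5·2.5 = 4.1298
R = v/ω = -2.0/0.5 = -4.0000
x' = -3.5 + -4.0000·(sin 4.1298 − sin 2.8798) = 0.8754
y' = -4 − -4.0000·(cos 4.1298 − cos 2.8798) = -2.3371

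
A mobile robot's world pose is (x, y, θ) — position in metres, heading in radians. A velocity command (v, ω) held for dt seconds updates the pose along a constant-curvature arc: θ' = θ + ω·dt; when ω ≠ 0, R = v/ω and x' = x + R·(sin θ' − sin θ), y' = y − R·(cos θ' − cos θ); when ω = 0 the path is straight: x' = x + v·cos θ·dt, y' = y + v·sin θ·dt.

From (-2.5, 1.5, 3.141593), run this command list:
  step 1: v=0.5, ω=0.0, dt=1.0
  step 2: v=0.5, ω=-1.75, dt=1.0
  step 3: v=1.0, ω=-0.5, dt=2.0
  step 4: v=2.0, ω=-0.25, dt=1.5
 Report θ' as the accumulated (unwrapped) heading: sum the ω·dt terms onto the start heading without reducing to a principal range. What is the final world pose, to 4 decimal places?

step 1: θ'=3.1416 (straight) → pose (-3.0000, 1.5000, 3.1416)
step 2: θ'=1.3916 (R=-0.2857) → pose (-3.2811, 1.8366, 1.3916)
step 3: θ'=0.3916 (R=-2.0000) → pose (-2.0765, 3.3288, 0.3916)
step 4: θ'=0.0166 (R=-8.0000) → pose (0.8441, 3.9332, 0.0166)

(0.8441, 3.9332, 0.0166)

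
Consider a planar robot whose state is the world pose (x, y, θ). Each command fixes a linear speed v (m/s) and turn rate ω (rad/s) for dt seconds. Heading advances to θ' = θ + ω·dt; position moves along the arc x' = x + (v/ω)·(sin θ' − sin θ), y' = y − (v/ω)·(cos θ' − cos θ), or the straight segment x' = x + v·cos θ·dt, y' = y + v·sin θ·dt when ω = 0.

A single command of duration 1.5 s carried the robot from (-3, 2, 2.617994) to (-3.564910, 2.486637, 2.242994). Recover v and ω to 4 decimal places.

v = 0.5000, ω = -0.2500

Δθ = 2.242994 − 2.617994 = -0.375000
ω = Δθ/dt = -0.375000/1.5 = -0.2500
R = Δx/(sin θ' − sin θ) = -2.0000
v = R·ω = -2.0000·-0.2500 = 0.5000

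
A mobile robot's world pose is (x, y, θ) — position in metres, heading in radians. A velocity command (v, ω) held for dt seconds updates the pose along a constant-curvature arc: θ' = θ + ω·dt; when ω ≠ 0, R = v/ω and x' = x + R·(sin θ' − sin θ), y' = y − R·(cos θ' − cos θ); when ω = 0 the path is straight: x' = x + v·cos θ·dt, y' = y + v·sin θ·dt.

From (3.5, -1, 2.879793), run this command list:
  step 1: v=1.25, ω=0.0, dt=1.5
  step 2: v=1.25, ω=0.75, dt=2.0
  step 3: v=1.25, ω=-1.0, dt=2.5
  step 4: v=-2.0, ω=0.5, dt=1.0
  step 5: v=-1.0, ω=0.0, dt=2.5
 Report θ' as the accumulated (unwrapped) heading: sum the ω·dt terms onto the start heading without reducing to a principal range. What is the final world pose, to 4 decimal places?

(0.1685, -4.9560, 2.3798)

step 1: θ'=2.8798 (straight) → pose (1.6889, -0.5147, 2.8798)
step 2: θ'=4.3798 (R=1.6667) → pose (-0.3178, -1.5804, 4.3798)
step 3: θ'=1.8798 (R=-1.2500) → pose (-2.6901, -1.5524, 1.8798)
step 4: θ'=2.3798 (R=-4.0000) → pose (-1.6404, -3.2304, 2.3798)
step 5: θ'=2.3798 (straight) → pose (0.1685, -4.9560, 2.3798)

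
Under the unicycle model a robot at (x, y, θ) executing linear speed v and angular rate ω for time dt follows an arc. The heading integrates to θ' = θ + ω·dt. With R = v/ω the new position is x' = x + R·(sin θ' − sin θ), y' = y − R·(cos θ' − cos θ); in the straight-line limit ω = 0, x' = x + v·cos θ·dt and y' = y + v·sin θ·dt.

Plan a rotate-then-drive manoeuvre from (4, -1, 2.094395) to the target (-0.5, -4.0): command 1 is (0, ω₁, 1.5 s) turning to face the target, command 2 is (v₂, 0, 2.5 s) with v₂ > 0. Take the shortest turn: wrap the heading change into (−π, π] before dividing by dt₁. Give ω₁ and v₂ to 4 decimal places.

ω₁ = 1.0901, v₂ = 2.1633

heading to target = atan2(-4−-1, -0.5−4) = -2.5536
Δθ = wrap(-2.5536 − 2.0944) = 1.6352; ω₁ = Δθ/dt₁ = 1.0901
distance = √((-0.5−4)² + (-4−-1)²) = 5.4083; v₂ = distance/dt₂ = 2.1633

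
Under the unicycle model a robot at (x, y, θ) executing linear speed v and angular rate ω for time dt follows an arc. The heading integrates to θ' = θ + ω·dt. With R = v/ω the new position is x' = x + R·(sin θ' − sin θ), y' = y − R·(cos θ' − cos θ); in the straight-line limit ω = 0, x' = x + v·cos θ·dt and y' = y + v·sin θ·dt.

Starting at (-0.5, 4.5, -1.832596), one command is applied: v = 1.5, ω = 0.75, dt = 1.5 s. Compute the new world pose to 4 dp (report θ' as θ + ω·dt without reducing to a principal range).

(0.1318, 2.4625, -0.7076)

θ' = -1.8326 + 0.75·1.5 = -0.7076
R = v/ω = 1.5/0.75 = 2.0000
x' = -0.5 + 2.0000·(sin -0.7076 − sin -1.8326) = 0.1318
y' = 4.5 − 2.0000·(cos -0.7076 − cos -1.8326) = 2.4625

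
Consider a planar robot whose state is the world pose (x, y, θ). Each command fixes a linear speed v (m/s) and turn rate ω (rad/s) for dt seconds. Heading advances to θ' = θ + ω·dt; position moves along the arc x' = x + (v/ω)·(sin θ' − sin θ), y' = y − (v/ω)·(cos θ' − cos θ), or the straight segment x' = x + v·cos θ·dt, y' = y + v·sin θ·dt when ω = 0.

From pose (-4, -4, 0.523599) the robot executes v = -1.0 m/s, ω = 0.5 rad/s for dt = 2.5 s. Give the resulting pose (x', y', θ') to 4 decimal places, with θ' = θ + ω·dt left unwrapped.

θ' = 0.5236 + 0.5·2.5 = 1.7736
R = v/ω = -1.0/0.5 = -2.0000
x' = -4 + -2.0000·(sin 1.7736 − sin 0.5236) = -4.9590
y' = -4 − -2.0000·(cos 1.7736 − cos 0.5236) = -6.1349

(-4.9590, -6.1349, 1.7736)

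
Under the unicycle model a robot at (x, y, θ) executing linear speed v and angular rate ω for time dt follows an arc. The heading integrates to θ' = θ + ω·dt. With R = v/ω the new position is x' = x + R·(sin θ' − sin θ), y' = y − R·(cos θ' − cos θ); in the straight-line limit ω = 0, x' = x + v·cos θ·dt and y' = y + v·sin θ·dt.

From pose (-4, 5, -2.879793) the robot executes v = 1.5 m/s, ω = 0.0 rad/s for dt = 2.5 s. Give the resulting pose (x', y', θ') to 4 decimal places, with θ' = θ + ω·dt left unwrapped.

(-7.6222, 4.0294, -2.8798)

θ' = -2.8798 + 0.0·2.5 = -2.8798
ω = 0 → straight: x' = -4 + 1.5·cos(-2.8798)·2.5 = -7.6222
y' = 5 + 1.5·sin(-2.8798)·2.5 = 4.0294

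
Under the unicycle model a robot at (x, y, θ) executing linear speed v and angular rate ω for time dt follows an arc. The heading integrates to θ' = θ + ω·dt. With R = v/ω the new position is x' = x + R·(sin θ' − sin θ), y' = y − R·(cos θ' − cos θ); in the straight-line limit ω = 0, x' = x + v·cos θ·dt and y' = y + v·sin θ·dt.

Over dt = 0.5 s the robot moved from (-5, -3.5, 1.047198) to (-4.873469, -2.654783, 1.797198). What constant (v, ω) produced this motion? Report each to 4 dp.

v = 1.7500, ω = 1.5000

Δθ = 1.797198 − 1.047198 = 0.750000
ω = Δθ/dt = 0.750000/0.5 = 1.5000
R = −Δy/(cos θ' − cos θ) = 1.1667
v = R·ω = 1.1667·1.5000 = 1.7500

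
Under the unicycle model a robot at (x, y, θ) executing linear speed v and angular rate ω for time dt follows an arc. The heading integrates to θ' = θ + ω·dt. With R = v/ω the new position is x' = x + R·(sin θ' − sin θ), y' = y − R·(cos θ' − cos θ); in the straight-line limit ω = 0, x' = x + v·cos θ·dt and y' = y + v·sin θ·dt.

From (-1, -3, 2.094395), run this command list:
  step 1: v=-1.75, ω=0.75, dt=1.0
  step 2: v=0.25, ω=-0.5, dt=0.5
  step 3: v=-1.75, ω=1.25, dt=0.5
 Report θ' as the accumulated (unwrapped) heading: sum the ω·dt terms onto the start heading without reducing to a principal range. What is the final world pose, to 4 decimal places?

(1.0609, -4.2135, 3.2194)

step 1: θ'=2.8444 (R=-2.3333) → pose (0.3374, -4.0644, 2.8444)
step 2: θ'=2.5944 (R=-0.5000) → pose (0.2237, -4.0133, 2.5944)
step 3: θ'=3.2194 (R=-1.4000) → pose (1.0609, -4.2135, 3.2194)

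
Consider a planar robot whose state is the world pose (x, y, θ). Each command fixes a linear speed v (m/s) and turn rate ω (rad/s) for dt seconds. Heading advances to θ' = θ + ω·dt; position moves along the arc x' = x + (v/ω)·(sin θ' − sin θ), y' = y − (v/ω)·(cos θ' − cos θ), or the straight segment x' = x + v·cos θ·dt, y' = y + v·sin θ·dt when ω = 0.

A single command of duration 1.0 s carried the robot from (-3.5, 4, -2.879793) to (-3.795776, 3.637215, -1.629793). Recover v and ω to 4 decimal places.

Δθ = -1.629793 − -2.879793 = 1.250000
ω = Δθ/dt = 1.250000/1.0 = 1.2500
R = −Δy/(cos θ' − cos θ) = 0.4000
v = R·ω = 0.4000·1.2500 = 0.5000

v = 0.5000, ω = 1.2500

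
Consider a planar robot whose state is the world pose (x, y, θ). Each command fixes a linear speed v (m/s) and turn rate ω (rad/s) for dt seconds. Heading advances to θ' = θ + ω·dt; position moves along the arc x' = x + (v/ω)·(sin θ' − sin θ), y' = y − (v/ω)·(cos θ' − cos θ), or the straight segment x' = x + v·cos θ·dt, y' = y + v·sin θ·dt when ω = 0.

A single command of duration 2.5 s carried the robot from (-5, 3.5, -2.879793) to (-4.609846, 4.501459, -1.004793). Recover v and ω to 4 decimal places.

v = -0.5000, ω = 0.7500

Δθ = -1.004793 − -2.879793 = 1.875000
ω = Δθ/dt = 1.875000/2.5 = 0.7500
R = −Δy/(cos θ' − cos θ) = -0.6667
v = R·ω = -0.6667·0.7500 = -0.5000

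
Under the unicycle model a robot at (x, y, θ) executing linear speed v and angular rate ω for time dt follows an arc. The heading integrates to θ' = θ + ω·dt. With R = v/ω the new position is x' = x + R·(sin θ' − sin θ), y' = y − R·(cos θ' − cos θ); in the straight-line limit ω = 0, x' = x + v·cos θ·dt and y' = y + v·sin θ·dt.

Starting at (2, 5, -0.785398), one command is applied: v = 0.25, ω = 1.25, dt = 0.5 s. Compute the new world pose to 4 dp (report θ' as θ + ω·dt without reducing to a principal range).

θ' = -0.7854 + 1.25·0.5 = -0.1604
R = v/ω = 0.25/1.25 = 0.2000
x' = 2 + 0.2000·(sin -0.1604 − sin -0.7854) = 2.1095
y' = 5 − 0.2000·(cos -0.1604 − cos -0.7854) = 4.9440

(2.1095, 4.9440, -0.1604)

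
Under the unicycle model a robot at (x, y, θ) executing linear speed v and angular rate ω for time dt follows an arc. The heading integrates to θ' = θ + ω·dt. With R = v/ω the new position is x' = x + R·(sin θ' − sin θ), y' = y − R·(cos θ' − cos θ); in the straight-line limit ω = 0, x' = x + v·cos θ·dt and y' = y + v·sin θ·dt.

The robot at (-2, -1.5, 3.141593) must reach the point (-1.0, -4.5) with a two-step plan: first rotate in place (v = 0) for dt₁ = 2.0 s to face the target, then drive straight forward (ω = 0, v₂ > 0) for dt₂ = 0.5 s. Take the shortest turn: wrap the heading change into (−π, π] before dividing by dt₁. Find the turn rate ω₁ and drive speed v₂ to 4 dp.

heading to target = atan2(-4.5−-1.5, -1−-2) = -1.2490
Δθ = wrap(-1.2490 − 3.1416) = 1.8925; ω₁ = Δθ/dt₁ = 0.9463
distance = √((-1−-2)² + (-4.5−-1.5)²) = 3.1623; v₂ = distance/dt₂ = 6.3246

ω₁ = 0.9463, v₂ = 6.3246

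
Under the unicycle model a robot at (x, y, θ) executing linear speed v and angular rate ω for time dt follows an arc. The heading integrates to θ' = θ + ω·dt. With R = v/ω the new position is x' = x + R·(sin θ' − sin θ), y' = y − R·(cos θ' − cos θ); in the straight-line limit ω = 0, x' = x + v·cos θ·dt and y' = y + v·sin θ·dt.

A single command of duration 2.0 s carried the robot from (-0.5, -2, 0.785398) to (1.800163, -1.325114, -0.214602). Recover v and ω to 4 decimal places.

Δθ = -0.214602 − 0.785398 = -1.000000
ω = Δθ/dt = -1.000000/2.0 = -0.5000
R = Δx/(sin θ' − sin θ) = -2.5000
v = R·ω = -2.5000·-0.5000 = 1.2500

v = 1.2500, ω = -0.5000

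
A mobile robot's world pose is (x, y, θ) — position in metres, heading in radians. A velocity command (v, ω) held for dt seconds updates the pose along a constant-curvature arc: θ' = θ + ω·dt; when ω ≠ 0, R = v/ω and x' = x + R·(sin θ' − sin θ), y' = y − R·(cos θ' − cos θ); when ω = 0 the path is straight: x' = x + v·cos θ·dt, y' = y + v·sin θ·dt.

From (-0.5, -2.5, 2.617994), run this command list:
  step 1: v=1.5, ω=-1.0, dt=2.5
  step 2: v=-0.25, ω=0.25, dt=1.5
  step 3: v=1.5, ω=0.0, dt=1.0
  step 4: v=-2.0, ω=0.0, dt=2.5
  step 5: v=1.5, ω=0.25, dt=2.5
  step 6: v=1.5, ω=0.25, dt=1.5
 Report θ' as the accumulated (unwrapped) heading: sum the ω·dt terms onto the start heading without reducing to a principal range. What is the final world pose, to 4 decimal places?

(-0.2231, 3.3392, 1.4930)

step 1: θ'=0.1180 (R=-1.5000) → pose (0.0734, 0.2886, 0.1180)
step 2: θ'=0.4930 (R=-1.0000) → pose (-0.2821, 0.1765, 0.4930)
step 3: θ'=0.4930 (straight) → pose (1.0393, 0.8864, 0.4930)
step 4: θ'=0.4930 (straight) → pose (-3.3653, -1.4799, 0.4930)
step 5: θ'=1.1180 (R=6.0000) → pose (-0.8096, 1.1806, 1.1180)
step 6: θ'=1.4930 (R=6.0000) → pose (-0.2231, 3.3392, 1.4930)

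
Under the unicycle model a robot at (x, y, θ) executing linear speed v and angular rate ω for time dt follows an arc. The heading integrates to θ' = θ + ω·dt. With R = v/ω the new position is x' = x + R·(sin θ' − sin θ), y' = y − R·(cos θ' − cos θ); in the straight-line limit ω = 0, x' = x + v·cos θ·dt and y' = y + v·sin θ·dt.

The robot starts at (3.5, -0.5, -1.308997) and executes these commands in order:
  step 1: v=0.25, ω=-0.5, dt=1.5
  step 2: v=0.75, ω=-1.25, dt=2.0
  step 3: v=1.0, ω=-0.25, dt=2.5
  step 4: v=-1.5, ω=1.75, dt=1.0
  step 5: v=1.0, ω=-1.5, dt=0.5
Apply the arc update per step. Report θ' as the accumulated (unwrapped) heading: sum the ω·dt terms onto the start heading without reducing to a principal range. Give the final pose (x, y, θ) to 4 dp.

(2.8584, 0.8464, -4.1840)

step 1: θ'=-2.0590 (R=-0.5000) → pose (3.4586, -0.8639, -2.0590)
step 2: θ'=-4.5590 (R=-0.6000) → pose (2.3358, -0.6742, -4.5590)
step 3: θ'=-5.1840 (R=-4.0000) → pose (2.7254, 1.7543, -5.1840)
step 4: θ'=-3.4340 (R=-0.8571) → pose (3.2419, 0.5441, -3.4340)
step 5: θ'=-4.1840 (R=-0.6667) → pose (2.8584, 0.8464, -4.1840)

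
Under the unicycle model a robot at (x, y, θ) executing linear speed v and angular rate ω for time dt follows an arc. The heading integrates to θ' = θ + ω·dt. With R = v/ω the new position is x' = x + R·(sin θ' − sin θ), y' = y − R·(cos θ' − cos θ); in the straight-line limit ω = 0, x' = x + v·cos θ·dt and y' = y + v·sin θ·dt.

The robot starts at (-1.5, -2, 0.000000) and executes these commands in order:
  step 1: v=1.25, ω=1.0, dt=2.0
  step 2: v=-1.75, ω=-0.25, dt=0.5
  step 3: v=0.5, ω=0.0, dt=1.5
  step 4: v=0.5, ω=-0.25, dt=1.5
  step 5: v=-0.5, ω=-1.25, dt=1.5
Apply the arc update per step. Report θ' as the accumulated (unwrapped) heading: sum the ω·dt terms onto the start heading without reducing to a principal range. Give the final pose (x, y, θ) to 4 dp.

(-0.9068, 0.0661, -0.3750)

step 1: θ'=2.0000 (R=1.2500) → pose (-0.3634, -0.2298, 2.0000)
step 2: θ'=1.8750 (R=7.0000) → pose (-0.0499, -1.0461, 1.8750)
step 3: θ'=1.8750 (straight) → pose (-0.2745, -0.3305, 1.8750)
step 4: θ'=1.5000 (R=-2.0000) → pose (-0.3613, 0.4100, 1.5000)
step 5: θ'=-0.3750 (R=0.4000) → pose (-0.9068, 0.0661, -0.3750)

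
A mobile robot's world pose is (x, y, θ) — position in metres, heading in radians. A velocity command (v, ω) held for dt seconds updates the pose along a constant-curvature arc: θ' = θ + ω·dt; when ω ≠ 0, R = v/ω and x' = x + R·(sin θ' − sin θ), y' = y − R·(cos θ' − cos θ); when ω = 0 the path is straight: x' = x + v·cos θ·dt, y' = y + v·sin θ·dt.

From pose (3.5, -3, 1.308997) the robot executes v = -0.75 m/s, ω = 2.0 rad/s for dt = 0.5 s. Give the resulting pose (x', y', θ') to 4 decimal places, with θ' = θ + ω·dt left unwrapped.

(3.5848, -3.3494, 2.3090)

θ' = 1.3090 + 2.0·0.5 = 2.3090
R = v/ω = -0.75/2.0 = -0.3750
x' = 3.5 + -0.3750·(sin 2.3090 − sin 1.3090) = 3.5848
y' = -3 − -0.3750·(cos 2.3090 − cos 1.3090) = -3.3494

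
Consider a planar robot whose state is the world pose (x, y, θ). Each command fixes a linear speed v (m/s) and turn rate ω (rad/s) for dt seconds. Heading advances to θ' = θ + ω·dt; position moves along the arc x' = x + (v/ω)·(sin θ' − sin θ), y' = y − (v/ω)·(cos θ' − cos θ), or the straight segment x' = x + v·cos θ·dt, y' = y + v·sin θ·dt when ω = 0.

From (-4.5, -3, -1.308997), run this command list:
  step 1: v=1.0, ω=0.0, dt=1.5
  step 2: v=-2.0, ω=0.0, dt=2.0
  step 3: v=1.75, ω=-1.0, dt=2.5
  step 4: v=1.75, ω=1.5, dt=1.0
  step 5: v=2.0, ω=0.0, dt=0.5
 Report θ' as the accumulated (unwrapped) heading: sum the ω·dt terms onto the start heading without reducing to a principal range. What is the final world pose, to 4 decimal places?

(-10.1786, -3.2835, -2.3090)

step 1: θ'=-1.3090 (straight) → pose (-4.1118, -4.4489, -1.3090)
step 2: θ'=-1.3090 (straight) → pose (-5.1470, -0.5852, -1.3090)
step 3: θ'=-3.8090 (R=-1.7500) → pose (-7.9206, -2.4126, -3.8090)
step 4: θ'=-2.3090 (R=1.1667) → pose (-9.5056, -2.5438, -2.3090)
step 5: θ'=-2.3090 (straight) → pose (-10.1786, -3.2835, -2.3090)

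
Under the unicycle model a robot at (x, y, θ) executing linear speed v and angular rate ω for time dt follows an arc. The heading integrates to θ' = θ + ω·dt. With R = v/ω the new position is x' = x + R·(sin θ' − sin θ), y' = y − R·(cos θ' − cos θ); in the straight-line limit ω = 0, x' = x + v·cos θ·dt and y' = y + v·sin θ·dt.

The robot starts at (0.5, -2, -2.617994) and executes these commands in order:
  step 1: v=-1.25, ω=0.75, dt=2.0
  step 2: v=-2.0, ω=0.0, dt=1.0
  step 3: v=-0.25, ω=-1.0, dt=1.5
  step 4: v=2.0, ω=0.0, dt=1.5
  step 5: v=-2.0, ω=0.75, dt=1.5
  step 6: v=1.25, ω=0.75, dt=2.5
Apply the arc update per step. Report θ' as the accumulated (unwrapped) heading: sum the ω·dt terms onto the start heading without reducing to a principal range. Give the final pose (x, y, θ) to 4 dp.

step 1: θ'=-1.1180 (R=-1.6667) → pose (1.1654, 0.1725, -1.1180)
step 2: θ'=-1.1180 (straight) → pose (0.2904, 1.9710, -1.1180)
step 3: θ'=-2.6180 (R=0.2500) → pose (0.3902, 2.2968, -2.6180)
step 4: θ'=-2.6180 (straight) → pose (-2.2079, 0.7968, -2.6180)
step 5: θ'=-1.4930 (R=-2.6667) → pose (-0.8826, 3.3135, -1.4930)
step 6: θ'=0.3820 (R=1.6667) → pose (1.4003, 1.8965, 0.3820)

(1.4003, 1.8965, 0.3820)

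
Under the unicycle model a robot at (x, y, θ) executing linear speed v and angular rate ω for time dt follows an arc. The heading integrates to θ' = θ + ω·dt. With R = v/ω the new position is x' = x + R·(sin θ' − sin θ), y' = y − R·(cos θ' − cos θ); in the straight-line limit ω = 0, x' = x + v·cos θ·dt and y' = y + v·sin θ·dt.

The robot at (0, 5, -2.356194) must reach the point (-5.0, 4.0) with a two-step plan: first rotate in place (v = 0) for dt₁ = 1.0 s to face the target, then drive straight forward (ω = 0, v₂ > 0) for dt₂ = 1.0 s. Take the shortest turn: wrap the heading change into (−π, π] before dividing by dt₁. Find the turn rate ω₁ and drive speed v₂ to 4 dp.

ω₁ = -0.5880, v₂ = 5.0990

heading to target = atan2(4−5, -5−0) = -2.9442
Δθ = wrap(-2.9442 − -2.3562) = -0.5880; ω₁ = Δθ/dt₁ = -0.5880
distance = √((-5−0)² + (4−5)²) = 5.0990; v₂ = distance/dt₂ = 5.0990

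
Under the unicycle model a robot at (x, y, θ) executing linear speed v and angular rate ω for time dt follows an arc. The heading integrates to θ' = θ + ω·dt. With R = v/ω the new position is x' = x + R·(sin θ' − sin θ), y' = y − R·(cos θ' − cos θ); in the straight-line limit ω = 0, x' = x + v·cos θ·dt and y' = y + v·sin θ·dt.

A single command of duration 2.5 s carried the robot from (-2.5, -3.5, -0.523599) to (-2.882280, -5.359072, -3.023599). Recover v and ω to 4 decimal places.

v = 1.0000, ω = -1.0000

Δθ = -3.023599 − -0.523599 = -2.500000
ω = Δθ/dt = -2.500000/2.5 = -1.0000
R = −Δy/(cos θ' − cos θ) = -1.0000
v = R·ω = -1.0000·-1.0000 = 1.0000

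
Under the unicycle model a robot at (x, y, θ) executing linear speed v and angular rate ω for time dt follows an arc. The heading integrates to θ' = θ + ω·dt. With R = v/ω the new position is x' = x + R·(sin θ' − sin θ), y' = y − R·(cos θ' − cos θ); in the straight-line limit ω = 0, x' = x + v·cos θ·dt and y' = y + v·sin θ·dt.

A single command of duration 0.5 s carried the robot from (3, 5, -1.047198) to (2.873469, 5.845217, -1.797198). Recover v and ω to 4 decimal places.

v = -1.7500, ω = -1.5000

Δθ = -1.797198 − -1.047198 = -0.750000
ω = Δθ/dt = -0.750000/0.5 = -1.5000
R = −Δy/(cos θ' − cos θ) = 1.1667
v = R·ω = 1.1667·-1.5000 = -1.7500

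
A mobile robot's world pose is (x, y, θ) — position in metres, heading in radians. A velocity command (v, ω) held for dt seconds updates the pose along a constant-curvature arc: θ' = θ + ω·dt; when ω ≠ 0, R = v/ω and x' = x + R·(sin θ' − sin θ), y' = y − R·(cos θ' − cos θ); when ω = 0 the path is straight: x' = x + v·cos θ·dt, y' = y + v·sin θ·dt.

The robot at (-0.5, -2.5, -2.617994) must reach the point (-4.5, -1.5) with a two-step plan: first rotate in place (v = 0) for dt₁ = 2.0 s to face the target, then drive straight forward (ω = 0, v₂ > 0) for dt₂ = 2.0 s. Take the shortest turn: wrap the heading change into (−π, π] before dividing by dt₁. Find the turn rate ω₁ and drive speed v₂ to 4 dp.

ω₁ = -0.3843, v₂ = 2.0616

heading to target = atan2(-1.5−-2.5, -4.5−-0.5) = 2.8966
Δθ = wrap(2.8966 − -2.6180) = -0.7686; ω₁ = Δθ/dt₁ = -0.3843
distance = √((-4.5−-0.5)² + (-1.5−-2.5)²) = 4.1231; v₂ = distance/dt₂ = 2.0616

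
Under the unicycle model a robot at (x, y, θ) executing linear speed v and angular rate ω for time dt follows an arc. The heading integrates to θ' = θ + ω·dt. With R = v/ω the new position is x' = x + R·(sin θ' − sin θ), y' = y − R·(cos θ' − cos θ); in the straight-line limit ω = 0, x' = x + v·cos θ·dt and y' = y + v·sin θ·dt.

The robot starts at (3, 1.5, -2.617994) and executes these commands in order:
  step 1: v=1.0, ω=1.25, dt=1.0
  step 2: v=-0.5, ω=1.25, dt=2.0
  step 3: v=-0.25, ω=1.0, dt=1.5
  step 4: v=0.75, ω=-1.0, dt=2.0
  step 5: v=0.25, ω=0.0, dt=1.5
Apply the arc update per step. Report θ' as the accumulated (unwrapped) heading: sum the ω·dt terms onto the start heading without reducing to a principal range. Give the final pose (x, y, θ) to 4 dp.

step 1: θ'=-1.3680 (R=0.8000) → pose (2.6164, 0.6460, -1.3680)
step 2: θ'=1.1320 (R=-0.4000) → pose (1.8625, 0.7354, 1.1320)
step 3: θ'=2.6320 (R=-0.2500) → pose (1.9668, 0.4110, 2.6320)
step 4: θ'=0.6320 (R=-0.7500) → pose (1.8896, 1.6708, 0.6320)
step 5: θ'=0.6320 (straight) → pose (2.1922, 1.8924, 0.6320)

(2.1922, 1.8924, 0.6320)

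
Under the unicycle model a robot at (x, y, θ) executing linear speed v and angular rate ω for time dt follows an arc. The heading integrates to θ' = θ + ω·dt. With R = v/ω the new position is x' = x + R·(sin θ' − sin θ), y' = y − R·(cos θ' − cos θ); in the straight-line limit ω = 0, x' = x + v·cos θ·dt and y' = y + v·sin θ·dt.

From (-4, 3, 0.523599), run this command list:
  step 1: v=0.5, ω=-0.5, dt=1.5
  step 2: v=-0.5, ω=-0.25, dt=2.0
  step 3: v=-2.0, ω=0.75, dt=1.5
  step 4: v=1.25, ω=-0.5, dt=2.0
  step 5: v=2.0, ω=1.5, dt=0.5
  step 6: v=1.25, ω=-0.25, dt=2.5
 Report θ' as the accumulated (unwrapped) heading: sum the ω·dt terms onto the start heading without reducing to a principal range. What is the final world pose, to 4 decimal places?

(-0.5913, 3.0628, -0.4764)

step 1: θ'=-0.2264 (R=-1.0000) → pose (-3.2755, 3.1085, -0.2264)
step 2: θ'=-0.7264 (R=2.0000) → pose (-4.1550, 3.5623, -0.7264)
step 3: θ'=0.3986 (R=-2.6667) → pose (-6.9611, 4.0264, 0.3986)
step 4: θ'=-0.6014 (R=-2.5000) → pose (-4.5763, 3.7837, -0.6014)
step 5: θ'=0.1486 (R=1.3333) → pose (-3.6245, 3.5645, 0.1486)
step 6: θ'=-0.4764 (R=-5.0000) → pose (-0.5913, 3.0628, -0.4764)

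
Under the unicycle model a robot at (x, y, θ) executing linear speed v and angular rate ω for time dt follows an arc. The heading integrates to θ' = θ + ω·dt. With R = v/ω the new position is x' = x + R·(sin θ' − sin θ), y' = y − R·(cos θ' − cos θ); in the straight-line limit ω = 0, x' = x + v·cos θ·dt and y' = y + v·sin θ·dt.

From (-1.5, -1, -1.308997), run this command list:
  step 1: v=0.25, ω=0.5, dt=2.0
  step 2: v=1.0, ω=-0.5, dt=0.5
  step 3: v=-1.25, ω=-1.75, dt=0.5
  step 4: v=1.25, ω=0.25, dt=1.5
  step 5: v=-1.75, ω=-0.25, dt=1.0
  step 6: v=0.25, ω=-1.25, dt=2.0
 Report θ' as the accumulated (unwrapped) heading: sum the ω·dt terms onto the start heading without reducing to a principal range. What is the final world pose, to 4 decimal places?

step 1: θ'=-0.3090 (R=0.5000) → pose (-1.1691, -1.3469, -0.3090)
step 2: θ'=-0.5590 (R=-2.0000) → pose (-0.7166, -1.5566, -0.5590)
step 3: θ'=-1.4340 (R=0.7143) → pose (-1.0454, -1.0485, -1.4340)
step 4: θ'=-1.0590 (R=5.0000) → pose (-0.4515, -2.8153, -1.0590)
step 5: θ'=-1.3090 (R=7.0000) → pose (-1.1099, -1.1988, -1.3090)
step 6: θ'=-3.8090 (R=-0.2000) → pose (-1.4269, -1.4077, -3.8090)

(-1.4269, -1.4077, -3.8090)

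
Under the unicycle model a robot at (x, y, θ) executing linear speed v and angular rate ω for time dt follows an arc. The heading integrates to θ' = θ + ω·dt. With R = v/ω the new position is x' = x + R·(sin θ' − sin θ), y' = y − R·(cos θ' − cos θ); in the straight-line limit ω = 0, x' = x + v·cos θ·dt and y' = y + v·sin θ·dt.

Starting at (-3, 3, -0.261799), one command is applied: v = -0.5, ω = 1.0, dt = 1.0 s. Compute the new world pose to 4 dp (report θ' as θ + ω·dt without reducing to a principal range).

(-3.4659, 2.8869, 0.7382)

θ' = -0.2618 + 1.0·1.0 = 0.7382
R = v/ω = -0.5/1.0 = -0.5000
x' = -3 + -0.5000·(sin 0.7382 − sin -0.2618) = -3.4659
y' = 3 − -0.5000·(cos 0.7382 − cos -0.2618) = 2.8869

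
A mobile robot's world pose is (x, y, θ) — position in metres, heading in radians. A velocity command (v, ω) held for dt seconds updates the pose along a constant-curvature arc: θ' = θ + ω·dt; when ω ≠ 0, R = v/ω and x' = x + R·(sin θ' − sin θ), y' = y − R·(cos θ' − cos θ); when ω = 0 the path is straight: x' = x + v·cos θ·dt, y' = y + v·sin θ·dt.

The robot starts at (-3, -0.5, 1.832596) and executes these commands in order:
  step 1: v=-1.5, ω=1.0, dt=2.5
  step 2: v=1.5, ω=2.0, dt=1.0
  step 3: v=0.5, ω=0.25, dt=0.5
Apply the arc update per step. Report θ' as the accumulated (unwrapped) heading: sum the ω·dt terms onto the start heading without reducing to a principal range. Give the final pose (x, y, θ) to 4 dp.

step 1: θ'=4.3326 (R=-1.5000) → pose (-0.1580, -0.6679, 4.3326)
step 2: θ'=6.3326 (R=0.7500) → pose (0.5756, -1.6950, 6.3326)
step 3: θ'=6.4576 (R=2.0000) → pose (0.8239, -1.6671, 6.4576)

(0.8239, -1.6671, 6.4576)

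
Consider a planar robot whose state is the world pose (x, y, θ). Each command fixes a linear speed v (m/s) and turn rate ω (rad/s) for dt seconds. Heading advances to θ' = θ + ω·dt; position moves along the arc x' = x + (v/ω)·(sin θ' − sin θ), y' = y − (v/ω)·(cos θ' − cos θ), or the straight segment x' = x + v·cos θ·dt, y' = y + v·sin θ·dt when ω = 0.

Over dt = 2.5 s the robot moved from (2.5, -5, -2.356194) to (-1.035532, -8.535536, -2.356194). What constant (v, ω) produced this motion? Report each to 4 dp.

Δθ = -2.356194 − -2.356194 = 0.000000
ω = Δθ/dt = 0.000000/2.5 = 0.0000
ω = 0 → v = (Δx·cos θ + Δy·sin θ)/dt = 2.0000

v = 2.0000, ω = 0.0000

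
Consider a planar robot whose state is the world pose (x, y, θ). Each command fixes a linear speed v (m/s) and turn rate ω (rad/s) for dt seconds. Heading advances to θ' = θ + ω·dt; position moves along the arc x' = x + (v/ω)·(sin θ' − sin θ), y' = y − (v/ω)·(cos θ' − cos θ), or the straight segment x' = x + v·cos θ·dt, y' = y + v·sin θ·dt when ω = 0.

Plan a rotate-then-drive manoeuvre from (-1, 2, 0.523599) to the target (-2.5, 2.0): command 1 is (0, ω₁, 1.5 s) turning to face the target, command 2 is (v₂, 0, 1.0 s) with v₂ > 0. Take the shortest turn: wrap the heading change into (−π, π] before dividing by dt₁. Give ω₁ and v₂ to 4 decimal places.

heading to target = atan2(2−2, -2.5−-1) = 3.1416
Δθ = wrap(3.1416 − 0.5236) = 2.6180; ω₁ = Δθ/dt₁ = 1.7453
distance = √((-2.5−-1)² + (2−2)²) = 1.5000; v₂ = distance/dt₂ = 1.5000

ω₁ = 1.7453, v₂ = 1.5000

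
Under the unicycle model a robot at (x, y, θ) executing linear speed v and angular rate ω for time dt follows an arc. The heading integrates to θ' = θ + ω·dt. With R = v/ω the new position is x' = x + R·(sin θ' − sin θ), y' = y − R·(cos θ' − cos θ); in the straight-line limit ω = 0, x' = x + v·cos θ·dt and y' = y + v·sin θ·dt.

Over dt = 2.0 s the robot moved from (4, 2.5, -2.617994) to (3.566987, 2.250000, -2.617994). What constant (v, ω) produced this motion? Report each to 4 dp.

v = 0.2500, ω = 0.0000

Δθ = -2.617994 − -2.617994 = 0.000000
ω = Δθ/dt = 0.000000/2.0 = 0.0000
ω = 0 → v = (Δx·cos θ + Δy·sin θ)/dt = 0.2500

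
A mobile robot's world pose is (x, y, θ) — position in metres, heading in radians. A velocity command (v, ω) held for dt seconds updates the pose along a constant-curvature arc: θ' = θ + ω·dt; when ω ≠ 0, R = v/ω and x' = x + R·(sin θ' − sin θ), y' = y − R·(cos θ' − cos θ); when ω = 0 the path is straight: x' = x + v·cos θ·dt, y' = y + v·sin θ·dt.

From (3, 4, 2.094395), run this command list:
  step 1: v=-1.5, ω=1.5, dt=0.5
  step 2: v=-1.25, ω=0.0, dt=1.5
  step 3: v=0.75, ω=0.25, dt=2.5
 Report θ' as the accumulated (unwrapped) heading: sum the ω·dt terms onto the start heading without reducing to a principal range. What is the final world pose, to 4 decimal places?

(3.5216, 2.9665, 3.4694)

step 1: θ'=2.8444 (R=-1.0000) → pose (3.5732, 3.5438, 2.8444)
step 2: θ'=2.8444 (straight) → pose (5.3660, 2.9948, 2.8444)
step 3: θ'=3.4694 (R=3.0000) → pose (3.5216, 2.9665, 3.4694)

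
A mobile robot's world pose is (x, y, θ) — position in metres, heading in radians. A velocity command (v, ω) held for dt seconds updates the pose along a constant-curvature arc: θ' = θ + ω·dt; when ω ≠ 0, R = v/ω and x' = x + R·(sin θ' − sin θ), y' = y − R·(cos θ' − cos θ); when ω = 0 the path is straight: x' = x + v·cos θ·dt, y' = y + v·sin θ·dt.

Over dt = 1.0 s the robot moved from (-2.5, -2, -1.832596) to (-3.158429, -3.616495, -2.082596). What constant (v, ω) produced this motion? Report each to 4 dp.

v = 1.7500, ω = -0.2500

Δθ = -2.082596 − -1.832596 = -0.250000
ω = Δθ/dt = -0.250000/1.0 = -0.2500
R = −Δy/(cos θ' − cos θ) = -7.0000
v = R·ω = -7.0000·-0.2500 = 1.7500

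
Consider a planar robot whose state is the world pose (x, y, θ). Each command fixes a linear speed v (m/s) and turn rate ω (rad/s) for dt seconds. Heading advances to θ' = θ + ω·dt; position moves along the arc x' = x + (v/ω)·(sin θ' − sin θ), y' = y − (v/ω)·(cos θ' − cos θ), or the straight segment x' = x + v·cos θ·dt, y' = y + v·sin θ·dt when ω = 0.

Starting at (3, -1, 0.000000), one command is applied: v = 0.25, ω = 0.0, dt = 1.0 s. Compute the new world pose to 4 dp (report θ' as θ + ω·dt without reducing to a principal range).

(3.2500, -1.0000, 0.0000)

θ' = 0.0000 + 0.0·1.0 = 0.0000
ω = 0 → straight: x' = 3 + 0.25·cos(0.0000)·1.0 = 3.2500
y' = -1 + 0.25·sin(0.0000)·1.0 = -1.0000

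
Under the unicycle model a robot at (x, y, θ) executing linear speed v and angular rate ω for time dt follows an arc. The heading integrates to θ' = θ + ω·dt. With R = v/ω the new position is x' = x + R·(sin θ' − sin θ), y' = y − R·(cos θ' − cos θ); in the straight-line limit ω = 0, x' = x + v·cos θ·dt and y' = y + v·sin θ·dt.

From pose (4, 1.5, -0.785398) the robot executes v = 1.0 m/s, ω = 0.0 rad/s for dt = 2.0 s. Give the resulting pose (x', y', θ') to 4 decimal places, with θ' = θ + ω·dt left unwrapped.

(5.4142, 0.0858, -0.7854)

θ' = -0.7854 + 0.0·2.0 = -0.7854
ω = 0 → straight: x' = 4 + 1.0·cos(-0.7854)·2.0 = 5.4142
y' = 1.5 + 1.0·sin(-0.7854)·2.0 = 0.0858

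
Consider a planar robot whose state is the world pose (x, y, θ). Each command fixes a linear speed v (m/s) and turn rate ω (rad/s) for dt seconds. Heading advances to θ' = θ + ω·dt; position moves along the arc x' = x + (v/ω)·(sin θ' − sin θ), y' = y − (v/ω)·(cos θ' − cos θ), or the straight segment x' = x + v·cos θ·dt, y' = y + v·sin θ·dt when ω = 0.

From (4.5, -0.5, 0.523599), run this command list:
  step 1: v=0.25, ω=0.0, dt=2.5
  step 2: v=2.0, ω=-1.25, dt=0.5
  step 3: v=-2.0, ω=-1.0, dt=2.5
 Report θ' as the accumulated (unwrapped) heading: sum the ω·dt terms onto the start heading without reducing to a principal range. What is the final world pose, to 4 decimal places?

step 1: θ'=0.5236 (straight) → pose (5.0413, -0.1875, 0.5236)
step 2: θ'=-0.1014 (R=-1.6000) → pose (6.0032, 0.0186, -0.1014)
step 3: θ'=-2.6014 (R=2.0000) → pose (5.1771, 3.7236, -2.6014)

(5.1771, 3.7236, -2.6014)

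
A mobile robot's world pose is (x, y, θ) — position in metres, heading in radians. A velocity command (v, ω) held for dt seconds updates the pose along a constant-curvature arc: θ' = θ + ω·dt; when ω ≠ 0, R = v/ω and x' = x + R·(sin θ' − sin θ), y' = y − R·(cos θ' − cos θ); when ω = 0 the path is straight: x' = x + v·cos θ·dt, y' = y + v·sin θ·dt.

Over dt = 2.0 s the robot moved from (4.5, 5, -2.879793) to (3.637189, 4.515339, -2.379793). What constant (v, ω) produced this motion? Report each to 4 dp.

Δθ = -2.379793 − -2.879793 = 0.500000
ω = Δθ/dt = 0.500000/2.0 = 0.2500
R = Δx/(sin θ' − sin θ) = 2.0000
v = R·ω = 2.0000·0.2500 = 0.5000

v = 0.5000, ω = 0.2500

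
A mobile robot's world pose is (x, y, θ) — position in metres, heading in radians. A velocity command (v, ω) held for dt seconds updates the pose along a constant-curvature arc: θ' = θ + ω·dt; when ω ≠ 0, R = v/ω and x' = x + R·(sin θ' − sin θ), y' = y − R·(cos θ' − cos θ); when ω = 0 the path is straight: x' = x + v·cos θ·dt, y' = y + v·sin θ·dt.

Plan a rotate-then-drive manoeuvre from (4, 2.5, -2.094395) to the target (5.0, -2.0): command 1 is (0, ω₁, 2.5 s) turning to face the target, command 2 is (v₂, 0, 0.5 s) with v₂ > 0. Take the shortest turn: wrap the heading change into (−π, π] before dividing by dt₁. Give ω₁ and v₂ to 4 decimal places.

ω₁ = 0.2969, v₂ = 9.2195

heading to target = atan2(-2−2.5, 5−4) = -1.3521
Δθ = wrap(-1.3521 − -2.0944) = 0.7423; ω₁ = Δθ/dt₁ = 0.2969
distance = √((5−4)² + (-2−2.5)²) = 4.6098; v₂ = distance/dt₂ = 9.2195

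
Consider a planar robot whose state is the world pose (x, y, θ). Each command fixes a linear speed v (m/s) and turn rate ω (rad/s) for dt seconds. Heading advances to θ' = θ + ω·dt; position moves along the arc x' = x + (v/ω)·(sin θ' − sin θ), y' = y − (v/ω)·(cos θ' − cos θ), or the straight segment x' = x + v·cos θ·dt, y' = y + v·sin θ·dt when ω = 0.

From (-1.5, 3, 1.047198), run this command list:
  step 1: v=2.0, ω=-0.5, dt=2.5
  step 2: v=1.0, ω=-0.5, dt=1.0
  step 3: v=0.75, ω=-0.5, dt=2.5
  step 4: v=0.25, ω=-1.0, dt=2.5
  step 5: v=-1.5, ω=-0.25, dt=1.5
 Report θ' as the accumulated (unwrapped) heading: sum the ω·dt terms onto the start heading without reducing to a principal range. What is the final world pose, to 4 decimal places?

step 1: θ'=-0.2028 (R=-4.0000) → pose (2.7698, 4.9180, -0.2028)
step 2: θ'=-0.7028 (R=-2.0000) → pose (3.6596, 4.4851, -0.7028)
step 3: θ'=-1.9528 (R=-1.5000) → pose (4.0820, 2.7814, -1.9528)
step 4: θ'=-4.4528 (R=-0.2500) → pose (3.6084, 2.8104, -4.4528)
step 5: θ'=-4.8278 (R=6.0000) → pose (3.7695, 0.5794, -4.8278)

(3.7695, 0.5794, -4.8278)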